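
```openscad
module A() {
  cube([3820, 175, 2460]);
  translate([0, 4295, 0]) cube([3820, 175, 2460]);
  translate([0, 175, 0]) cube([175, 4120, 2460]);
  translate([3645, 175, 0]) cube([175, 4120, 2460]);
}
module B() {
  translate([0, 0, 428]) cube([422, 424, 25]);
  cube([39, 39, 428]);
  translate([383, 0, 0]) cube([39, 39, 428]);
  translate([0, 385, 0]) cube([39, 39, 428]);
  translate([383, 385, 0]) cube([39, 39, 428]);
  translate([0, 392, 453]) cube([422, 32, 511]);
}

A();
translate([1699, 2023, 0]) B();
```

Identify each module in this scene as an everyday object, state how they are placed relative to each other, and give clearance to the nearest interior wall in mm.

A is a house frame. B is a chair. The chair sits inside the house frame, centred. The clearance to the nearest interior wall is 1524 mm.

Clearances: x = 1524, y = 1848; minimum 1524 mm.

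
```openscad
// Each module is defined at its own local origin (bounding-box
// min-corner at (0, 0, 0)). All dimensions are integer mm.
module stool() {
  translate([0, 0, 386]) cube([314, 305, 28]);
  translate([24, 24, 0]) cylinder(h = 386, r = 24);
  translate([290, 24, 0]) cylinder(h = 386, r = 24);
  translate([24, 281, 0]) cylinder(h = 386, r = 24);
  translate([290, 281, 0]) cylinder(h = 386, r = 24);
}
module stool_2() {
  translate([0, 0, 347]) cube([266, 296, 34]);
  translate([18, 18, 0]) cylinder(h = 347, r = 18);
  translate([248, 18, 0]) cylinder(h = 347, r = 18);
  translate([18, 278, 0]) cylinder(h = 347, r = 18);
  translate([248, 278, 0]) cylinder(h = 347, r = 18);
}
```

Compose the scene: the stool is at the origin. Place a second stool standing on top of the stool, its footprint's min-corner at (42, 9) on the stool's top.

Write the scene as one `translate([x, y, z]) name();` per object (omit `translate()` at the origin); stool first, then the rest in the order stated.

stool();
translate([42, 9, 414]) stool_2();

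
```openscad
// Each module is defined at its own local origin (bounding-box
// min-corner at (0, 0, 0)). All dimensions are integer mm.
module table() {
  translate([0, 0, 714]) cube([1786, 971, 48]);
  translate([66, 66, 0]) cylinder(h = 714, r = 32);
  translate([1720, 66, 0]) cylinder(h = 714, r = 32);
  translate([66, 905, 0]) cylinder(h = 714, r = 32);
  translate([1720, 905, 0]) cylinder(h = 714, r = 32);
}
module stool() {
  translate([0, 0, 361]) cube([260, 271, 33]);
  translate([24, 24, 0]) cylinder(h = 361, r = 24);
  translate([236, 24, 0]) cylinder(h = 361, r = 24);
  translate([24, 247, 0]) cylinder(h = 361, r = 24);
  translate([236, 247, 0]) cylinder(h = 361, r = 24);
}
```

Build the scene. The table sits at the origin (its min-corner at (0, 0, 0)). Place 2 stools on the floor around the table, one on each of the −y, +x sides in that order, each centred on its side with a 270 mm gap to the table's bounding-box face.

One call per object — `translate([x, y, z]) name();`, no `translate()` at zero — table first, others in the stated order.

table();
translate([763, -541, 0]) stool();
translate([2056, 350, 0]) stool();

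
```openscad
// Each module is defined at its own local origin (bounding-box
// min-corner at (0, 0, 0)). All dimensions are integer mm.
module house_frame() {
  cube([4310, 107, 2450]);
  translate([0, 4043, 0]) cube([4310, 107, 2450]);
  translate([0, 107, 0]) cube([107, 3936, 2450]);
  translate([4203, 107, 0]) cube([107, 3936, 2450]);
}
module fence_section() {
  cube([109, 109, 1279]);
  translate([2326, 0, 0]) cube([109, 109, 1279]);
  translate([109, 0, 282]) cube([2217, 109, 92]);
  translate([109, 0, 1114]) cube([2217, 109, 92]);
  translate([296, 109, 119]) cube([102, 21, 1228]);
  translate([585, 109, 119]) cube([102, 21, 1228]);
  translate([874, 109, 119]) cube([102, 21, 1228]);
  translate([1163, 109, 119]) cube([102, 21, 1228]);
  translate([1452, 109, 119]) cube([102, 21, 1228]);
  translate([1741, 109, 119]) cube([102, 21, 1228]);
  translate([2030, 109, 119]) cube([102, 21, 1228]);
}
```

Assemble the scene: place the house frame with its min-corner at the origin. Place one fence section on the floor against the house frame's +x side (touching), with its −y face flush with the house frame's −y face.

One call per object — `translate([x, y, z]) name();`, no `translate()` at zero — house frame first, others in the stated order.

house_frame();
translate([4310, 0, 0]) fence_section();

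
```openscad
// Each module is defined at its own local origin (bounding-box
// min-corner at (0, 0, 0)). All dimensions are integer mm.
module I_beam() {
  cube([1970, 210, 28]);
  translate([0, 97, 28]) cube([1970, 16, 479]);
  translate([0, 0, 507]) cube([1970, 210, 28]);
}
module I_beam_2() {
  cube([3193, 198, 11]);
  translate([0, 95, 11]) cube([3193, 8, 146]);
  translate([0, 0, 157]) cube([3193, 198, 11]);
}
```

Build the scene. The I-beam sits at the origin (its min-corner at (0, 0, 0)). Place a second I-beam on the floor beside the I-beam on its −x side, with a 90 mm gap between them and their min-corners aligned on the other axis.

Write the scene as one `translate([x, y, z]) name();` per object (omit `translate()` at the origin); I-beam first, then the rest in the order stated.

I_beam();
translate([-3283, 0, 0]) I_beam_2();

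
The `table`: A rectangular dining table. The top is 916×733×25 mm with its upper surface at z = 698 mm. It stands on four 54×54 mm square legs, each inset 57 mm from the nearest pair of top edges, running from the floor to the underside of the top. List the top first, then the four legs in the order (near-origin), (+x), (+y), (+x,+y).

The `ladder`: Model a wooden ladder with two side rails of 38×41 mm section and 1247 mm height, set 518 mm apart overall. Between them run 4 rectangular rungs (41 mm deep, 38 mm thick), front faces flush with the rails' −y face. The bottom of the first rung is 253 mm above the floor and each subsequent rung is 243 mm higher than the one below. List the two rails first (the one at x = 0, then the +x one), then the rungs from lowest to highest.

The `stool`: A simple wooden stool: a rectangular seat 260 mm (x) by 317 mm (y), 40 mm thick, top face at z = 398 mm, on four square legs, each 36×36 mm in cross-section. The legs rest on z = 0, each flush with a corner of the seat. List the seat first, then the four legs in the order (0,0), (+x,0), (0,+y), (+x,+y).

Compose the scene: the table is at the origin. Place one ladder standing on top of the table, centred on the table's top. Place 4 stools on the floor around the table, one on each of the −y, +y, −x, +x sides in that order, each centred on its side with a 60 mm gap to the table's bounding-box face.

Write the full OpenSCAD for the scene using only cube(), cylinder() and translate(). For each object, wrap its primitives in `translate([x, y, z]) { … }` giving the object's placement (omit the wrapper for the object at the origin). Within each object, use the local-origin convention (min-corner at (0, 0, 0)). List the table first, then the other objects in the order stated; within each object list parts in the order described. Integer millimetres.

translate([0, 0, 673]) cube([916, 733, 25]);
translate([57, 57, 0]) cube([54, 54, 673]);
translate([805, 57, 0]) cube([54, 54, 673]);
translate([57, 622, 0]) cube([54, 54, 673]);
translate([805, 622, 0]) cube([54, 54, 673]);
translate([199, 346, 698]) {
  cube([38, 41, 1247]);
  translate([480, 0, 0]) cube([38, 41, 1247]);
  translate([38, 0, 253]) cube([442, 41, 38]);
  translate([38, 0, 496]) cube([442, 41, 38]);
  translate([38, 0, 739]) cube([442, 41, 38]);
  translate([38, 0, 982]) cube([442, 41, 38]);
}
translate([328, -377, 0]) {
  translate([0, 0, 358]) cube([260, 317, 40]);
  cube([36, 36, 358]);
  translate([224, 0, 0]) cube([36, 36, 358]);
  translate([0, 281, 0]) cube([36, 36, 358]);
  translate([224, 281, 0]) cube([36, 36, 358]);
}
translate([328, 793, 0]) {
  translate([0, 0, 358]) cube([260, 317, 40]);
  cube([36, 36, 358]);
  translate([224, 0, 0]) cube([36, 36, 358]);
  translate([0, 281, 0]) cube([36, 36, 358]);
  translate([224, 281, 0]) cube([36, 36, 358]);
}
translate([-320, 208, 0]) {
  translate([0, 0, 358]) cube([260, 317, 40]);
  cube([36, 36, 358]);
  translate([224, 0, 0]) cube([36, 36, 358]);
  translate([0, 281, 0]) cube([36, 36, 358]);
  translate([224, 281, 0]) cube([36, 36, 358]);
}
translate([976, 208, 0]) {
  translate([0, 0, 358]) cube([260, 317, 40]);
  cube([36, 36, 358]);
  translate([224, 0, 0]) cube([36, 36, 358]);
  translate([0, 281, 0]) cube([36, 36, 358]);
  translate([224, 281, 0]) cube([36, 36, 358]);
}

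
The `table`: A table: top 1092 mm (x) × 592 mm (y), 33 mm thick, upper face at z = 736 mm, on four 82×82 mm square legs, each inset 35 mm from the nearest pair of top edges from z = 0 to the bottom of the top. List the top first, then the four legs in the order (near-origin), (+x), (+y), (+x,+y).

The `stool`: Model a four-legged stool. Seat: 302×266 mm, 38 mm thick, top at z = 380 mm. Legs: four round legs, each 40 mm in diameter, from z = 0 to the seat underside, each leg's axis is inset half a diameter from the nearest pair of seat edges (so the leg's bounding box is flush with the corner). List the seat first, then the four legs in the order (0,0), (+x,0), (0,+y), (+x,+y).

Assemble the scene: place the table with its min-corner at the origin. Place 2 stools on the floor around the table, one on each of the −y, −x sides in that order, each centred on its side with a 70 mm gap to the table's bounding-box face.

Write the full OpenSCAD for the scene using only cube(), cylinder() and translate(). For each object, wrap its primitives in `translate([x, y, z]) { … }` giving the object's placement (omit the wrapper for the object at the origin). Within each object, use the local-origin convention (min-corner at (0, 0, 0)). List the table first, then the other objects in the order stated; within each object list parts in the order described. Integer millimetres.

translate([0, 0, 703]) cube([1092, 592, 33]);
translate([35, 35, 0]) cube([82, 82, 703]);
translate([975, 35, 0]) cube([82, 82, 703]);
translate([35, 475, 0]) cube([82, 82, 703]);
translate([975, 475, 0]) cube([82, 82, 703]);
translate([395, -336, 0]) {
  translate([0, 0, 342]) cube([302, 266, 38]);
  translate([20, 20, 0]) cylinder(h = 342, r = 20);
  translate([282, 20, 0]) cylinder(h = 342, r = 20);
  translate([20, 246, 0]) cylinder(h = 342, r = 20);
  translate([282, 246, 0]) cylinder(h = 342, r = 20);
}
translate([-372, 163, 0]) {
  translate([0, 0, 342]) cube([302, 266, 38]);
  translate([20, 20, 0]) cylinder(h = 342, r = 20);
  translate([282, 20, 0]) cylinder(h = 342, r = 20);
  translate([20, 246, 0]) cylinder(h = 342, r = 20);
  translate([282, 246, 0]) cylinder(h = 342, r = 20);
}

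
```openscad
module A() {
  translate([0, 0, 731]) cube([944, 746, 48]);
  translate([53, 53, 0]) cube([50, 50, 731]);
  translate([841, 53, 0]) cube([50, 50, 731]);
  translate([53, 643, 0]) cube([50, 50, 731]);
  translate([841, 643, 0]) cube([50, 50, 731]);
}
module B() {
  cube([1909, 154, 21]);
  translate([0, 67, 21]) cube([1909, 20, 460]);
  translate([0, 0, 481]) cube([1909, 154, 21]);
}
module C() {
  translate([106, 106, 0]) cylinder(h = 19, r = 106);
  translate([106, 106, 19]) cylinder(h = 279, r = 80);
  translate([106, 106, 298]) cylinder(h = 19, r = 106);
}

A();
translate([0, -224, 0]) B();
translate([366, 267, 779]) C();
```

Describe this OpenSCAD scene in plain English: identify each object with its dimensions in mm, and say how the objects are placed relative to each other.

A is a rectangular dining table. The top is 944×746×48 mm with its upper surface at z = 779 mm. It stands on four 50×50 mm square legs, each inset 53 mm from the nearest pair of top edges, running from the floor to the underside of the top.

B is an I-beam lying along x, 1909 mm long. Overall section height 502 mm. Two flanges 154 mm wide (y) and 21 mm thick, one on the floor and one at the top; a web 20 mm thick runs between them, centred on the flange width.

C is a spool: two coaxial disc flanges of radius 106 mm and thickness 19 mm, joined by a core cylinder of radius 80 mm and height 279 mm. The lower flange rests on z = 0 and the three cylinders share a vertical axis.

The I-beam is on the floor beside the table on its −y side. The spool is on top of the table, centred.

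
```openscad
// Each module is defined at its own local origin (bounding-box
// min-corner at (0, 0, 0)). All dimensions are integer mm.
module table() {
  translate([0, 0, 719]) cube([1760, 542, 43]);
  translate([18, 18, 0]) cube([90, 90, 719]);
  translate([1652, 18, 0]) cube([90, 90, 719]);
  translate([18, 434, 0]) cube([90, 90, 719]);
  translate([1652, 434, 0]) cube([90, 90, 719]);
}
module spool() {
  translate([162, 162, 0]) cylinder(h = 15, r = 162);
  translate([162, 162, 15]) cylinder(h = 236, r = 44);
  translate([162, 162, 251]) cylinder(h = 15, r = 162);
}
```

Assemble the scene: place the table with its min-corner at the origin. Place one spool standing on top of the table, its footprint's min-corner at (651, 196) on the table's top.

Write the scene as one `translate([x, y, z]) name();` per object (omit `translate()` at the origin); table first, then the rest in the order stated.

table();
translate([651, 196, 762]) spool();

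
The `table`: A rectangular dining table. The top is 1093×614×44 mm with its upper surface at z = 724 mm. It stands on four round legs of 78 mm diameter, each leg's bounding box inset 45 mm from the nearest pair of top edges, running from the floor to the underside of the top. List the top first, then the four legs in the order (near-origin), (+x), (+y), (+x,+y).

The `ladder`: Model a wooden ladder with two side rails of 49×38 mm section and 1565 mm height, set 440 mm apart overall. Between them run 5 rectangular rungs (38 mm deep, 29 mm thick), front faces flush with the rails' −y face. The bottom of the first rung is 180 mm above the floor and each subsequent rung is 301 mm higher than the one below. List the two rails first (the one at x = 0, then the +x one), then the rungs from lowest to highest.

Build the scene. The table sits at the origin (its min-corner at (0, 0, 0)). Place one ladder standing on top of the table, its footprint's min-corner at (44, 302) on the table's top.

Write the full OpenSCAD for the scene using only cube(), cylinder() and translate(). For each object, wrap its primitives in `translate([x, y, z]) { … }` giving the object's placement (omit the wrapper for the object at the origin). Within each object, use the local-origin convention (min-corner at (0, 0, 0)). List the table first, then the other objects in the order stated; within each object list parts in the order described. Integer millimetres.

translate([0, 0, 680]) cube([1093, 614, 44]);
translate([84, 84, 0]) cylinder(h = 680, r = 39);
translate([1009, 84, 0]) cylinder(h = 680, r = 39);
translate([84, 530, 0]) cylinder(h = 680, r = 39);
translate([1009, 530, 0]) cylinder(h = 680, r = 39);
translate([44, 302, 724]) {
  cube([49, 38, 1565]);
  translate([391, 0, 0]) cube([49, 38, 1565]);
  translate([49, 0, 180]) cube([342, 38, 29]);
  translate([49, 0, 481]) cube([342, 38, 29]);
  translate([49, 0, 782]) cube([342, 38, 29]);
  translate([49, 0, 1083]) cube([342, 38, 29]);
  translate([49, 0, 1384]) cube([342, 38, 29]);
}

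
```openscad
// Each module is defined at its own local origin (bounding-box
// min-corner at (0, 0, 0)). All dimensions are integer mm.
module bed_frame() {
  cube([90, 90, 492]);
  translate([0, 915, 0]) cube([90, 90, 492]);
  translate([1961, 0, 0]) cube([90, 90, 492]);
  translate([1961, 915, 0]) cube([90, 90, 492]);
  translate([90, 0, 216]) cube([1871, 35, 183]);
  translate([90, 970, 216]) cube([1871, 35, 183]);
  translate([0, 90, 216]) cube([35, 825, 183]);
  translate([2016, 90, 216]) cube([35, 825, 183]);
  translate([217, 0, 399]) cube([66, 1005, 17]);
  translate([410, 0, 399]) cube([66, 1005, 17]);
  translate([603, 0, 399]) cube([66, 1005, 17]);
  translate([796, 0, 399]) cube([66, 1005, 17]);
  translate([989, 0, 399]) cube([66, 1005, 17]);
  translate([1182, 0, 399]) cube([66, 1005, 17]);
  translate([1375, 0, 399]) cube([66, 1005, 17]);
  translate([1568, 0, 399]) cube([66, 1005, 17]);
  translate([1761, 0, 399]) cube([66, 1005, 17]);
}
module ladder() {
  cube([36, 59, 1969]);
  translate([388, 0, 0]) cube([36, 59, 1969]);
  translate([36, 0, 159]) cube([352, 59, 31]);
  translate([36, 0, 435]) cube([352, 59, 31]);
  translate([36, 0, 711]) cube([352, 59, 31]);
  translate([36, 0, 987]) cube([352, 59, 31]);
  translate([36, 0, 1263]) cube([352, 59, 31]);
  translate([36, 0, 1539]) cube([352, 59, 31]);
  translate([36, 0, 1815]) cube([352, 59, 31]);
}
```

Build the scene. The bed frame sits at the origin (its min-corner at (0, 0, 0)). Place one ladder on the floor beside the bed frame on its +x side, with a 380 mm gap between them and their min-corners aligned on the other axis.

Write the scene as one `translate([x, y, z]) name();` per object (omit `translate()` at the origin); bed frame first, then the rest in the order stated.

bed_frame();
translate([2431, 0, 0]) ladder();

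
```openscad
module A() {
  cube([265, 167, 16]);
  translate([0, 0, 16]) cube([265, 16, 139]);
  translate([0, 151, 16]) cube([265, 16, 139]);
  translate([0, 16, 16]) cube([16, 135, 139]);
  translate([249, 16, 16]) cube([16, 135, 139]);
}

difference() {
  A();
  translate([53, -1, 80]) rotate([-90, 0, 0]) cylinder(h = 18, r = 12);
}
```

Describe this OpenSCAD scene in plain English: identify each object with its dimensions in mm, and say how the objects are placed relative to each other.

A is an open-topped rectangular box: outside dimensions 265×167×155 mm, with a uniform wall and base thickness of 16 mm. The base is a full 265×167 slab on the floor; four walls sit on top of the base. The front and back walls (the −y and +y sides) span the full width; the two side walls fit between them.

The open box has a circular hole of radius 12 mm through its front wall, centred at (x = 53, z = 80).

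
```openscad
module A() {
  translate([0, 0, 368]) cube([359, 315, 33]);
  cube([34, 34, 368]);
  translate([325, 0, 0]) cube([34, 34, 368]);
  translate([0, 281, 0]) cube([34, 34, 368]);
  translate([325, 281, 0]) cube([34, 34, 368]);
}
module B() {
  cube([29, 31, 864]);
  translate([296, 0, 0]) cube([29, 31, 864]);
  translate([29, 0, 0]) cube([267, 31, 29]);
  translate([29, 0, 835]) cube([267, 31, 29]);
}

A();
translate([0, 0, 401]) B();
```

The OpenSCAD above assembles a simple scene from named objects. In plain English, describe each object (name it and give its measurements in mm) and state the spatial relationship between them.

A is a simple wooden stool: a rectangular seat 359 mm (x) by 315 mm (y), 33 mm thick, top face at z = 401 mm, on four square legs, each 34×34 mm in cross-section. The legs rest on z = 0, each flush with a corner of the seat.

B is a picture frame with a 267×806 mm rectangular opening (x by z) and a uniform 29 mm border on every side. Frame depth is 31 mm along y. It is built from two vertical stiles running the full outside height and two horizontal rails spanning the gap between the stiles.

The picture frame is on top of the stool.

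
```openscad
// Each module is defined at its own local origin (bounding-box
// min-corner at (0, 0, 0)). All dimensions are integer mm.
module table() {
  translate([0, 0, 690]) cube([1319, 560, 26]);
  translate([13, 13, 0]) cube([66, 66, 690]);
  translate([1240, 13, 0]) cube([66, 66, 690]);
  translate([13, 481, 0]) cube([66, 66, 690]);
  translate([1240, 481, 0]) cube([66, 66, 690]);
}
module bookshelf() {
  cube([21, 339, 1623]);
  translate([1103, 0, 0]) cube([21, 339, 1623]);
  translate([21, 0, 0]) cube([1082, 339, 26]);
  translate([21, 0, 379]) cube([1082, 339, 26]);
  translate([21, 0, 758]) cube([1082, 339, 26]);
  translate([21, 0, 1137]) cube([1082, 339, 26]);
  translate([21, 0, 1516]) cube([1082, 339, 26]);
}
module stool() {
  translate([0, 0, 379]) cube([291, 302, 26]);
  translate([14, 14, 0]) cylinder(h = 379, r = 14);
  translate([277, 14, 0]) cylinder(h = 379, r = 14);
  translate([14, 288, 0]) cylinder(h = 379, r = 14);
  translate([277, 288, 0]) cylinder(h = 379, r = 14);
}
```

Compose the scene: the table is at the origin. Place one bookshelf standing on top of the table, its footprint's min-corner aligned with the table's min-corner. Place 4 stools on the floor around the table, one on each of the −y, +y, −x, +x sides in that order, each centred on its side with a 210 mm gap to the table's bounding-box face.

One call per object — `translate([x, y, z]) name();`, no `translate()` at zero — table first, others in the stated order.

table();
translate([0, 0, 716]) bookshelf();
translate([514, -512, 0]) stool();
translate([514, 770, 0]) stool();
translate([-501, 129, 0]) stool();
translate([1529, 129, 0]) stool();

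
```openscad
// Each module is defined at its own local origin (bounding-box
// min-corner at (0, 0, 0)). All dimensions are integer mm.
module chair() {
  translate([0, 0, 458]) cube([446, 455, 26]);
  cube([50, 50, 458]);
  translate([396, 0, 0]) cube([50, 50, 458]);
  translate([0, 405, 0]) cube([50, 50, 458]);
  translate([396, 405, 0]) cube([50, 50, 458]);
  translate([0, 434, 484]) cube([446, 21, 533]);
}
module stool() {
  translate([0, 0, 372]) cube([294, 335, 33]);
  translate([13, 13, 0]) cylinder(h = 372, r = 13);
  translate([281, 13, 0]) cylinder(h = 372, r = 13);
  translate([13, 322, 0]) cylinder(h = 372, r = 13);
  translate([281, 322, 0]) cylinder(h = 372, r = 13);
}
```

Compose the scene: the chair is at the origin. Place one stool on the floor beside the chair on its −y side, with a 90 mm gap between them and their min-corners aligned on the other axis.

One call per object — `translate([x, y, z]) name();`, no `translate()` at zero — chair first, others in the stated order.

chair();
translate([0, -425, 0]) stool();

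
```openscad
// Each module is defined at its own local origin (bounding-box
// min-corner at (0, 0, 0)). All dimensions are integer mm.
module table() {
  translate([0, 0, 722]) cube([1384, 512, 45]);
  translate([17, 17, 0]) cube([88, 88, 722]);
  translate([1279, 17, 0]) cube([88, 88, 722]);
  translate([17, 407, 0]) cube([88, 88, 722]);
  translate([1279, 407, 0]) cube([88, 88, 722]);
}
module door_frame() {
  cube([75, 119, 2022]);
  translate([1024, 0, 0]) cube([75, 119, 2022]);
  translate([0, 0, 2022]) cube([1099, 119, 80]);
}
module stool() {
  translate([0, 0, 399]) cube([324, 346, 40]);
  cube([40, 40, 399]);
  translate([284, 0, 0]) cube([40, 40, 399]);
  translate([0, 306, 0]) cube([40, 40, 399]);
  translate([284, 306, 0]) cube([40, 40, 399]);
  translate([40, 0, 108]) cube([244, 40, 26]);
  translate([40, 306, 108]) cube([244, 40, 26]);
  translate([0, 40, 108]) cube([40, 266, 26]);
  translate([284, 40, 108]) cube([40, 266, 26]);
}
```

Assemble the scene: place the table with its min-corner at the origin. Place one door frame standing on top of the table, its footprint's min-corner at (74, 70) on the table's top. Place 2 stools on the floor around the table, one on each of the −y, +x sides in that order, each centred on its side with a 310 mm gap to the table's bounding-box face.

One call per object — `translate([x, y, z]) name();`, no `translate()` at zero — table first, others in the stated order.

table();
translate([74, 70, 767]) door_frame();
translate([530, -656, 0]) stool();
translate([1694, 83, 0]) stool();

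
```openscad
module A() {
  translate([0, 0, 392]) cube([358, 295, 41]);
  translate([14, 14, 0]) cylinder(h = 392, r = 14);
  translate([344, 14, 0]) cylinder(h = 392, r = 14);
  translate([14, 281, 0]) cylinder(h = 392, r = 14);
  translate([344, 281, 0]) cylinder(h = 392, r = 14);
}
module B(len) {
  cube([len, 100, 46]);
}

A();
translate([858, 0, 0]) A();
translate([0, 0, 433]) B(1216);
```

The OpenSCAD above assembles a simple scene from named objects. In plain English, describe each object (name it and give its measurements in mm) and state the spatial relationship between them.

A is a four-legged stool. The seat is 358×295 mm, 41 mm thick, top at z = 433 mm. It stands on four round legs, each 28 mm in diameter, from z = 0 to the seat underside, each leg's axis is inset half a diameter from the nearest pair of seat edges (so the leg's bounding box is flush with the corner).

B is a rectangular beam 1216 mm long (x), 100 mm deep (y), 46 mm thick (z).

The beam spans the tops of two stools placed 500 mm apart, resting at z = 433 mm.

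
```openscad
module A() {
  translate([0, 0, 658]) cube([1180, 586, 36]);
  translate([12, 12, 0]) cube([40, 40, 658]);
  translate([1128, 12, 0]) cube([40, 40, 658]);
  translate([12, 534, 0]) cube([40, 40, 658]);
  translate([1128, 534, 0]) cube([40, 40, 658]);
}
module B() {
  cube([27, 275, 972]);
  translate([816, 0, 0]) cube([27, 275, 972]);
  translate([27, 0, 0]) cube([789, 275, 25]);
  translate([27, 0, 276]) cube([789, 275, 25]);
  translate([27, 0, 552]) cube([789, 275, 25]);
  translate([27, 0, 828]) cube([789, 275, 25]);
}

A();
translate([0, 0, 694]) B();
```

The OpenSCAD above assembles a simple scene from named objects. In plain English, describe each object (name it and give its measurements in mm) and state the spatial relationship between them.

A is a rectangular dining table. The top is 1180×586×36 mm with its upper surface at z = 694 mm. It stands on four 40×40 mm square legs, each inset 12 mm from the nearest pair of top edges, running from the floor to the underside of the top.

B is a bookshelf 843 mm wide overall, 275 mm deep and 972 mm tall. The two sides are 27 mm thick vertical panels. 4 horizontal shelves of 25 mm thickness span between the inner faces of the sides; the lowest shelf sits on the floor and shelves are stacked with a clear vertical gap of 251 mm between each pair.

The bookshelf is on top of the table.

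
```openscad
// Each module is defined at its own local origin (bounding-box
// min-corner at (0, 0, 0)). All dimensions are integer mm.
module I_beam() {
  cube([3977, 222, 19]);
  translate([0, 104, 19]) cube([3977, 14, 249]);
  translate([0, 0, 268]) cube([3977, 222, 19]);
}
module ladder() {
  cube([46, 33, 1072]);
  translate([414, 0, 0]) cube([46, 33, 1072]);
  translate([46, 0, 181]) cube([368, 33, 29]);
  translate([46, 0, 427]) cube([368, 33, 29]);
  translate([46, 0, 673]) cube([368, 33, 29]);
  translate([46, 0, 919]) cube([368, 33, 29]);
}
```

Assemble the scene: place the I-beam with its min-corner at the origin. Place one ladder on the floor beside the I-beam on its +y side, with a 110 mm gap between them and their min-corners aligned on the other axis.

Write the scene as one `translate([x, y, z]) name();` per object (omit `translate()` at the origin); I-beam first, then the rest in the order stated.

I_beam();
translate([0, 332, 0]) ladder();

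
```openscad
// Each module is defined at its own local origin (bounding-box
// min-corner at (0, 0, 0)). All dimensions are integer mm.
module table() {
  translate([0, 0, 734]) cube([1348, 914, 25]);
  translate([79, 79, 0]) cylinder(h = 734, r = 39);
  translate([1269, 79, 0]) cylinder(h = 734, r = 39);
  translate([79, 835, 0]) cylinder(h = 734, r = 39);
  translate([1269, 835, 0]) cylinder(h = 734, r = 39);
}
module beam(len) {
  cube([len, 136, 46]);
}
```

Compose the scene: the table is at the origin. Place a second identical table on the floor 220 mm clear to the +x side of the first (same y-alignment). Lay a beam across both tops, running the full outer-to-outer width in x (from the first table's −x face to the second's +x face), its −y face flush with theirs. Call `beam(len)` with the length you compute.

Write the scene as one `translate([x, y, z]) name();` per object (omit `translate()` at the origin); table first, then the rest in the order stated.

table();
translate([1568, 0, 0]) table();
translate([0, 0, 759]) beam(2916);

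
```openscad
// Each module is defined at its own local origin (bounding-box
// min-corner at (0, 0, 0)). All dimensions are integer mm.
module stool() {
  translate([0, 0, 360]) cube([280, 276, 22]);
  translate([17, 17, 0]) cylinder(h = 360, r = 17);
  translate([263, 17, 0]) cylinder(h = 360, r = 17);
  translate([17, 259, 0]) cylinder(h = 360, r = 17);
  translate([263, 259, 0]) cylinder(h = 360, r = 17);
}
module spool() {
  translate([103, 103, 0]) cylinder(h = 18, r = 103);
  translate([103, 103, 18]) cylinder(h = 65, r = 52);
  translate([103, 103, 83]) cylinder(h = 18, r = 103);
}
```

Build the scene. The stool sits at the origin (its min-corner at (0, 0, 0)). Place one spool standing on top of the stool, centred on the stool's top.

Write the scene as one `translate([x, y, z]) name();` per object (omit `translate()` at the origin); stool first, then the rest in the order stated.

stool();
translate([37, 35, 382]) spool();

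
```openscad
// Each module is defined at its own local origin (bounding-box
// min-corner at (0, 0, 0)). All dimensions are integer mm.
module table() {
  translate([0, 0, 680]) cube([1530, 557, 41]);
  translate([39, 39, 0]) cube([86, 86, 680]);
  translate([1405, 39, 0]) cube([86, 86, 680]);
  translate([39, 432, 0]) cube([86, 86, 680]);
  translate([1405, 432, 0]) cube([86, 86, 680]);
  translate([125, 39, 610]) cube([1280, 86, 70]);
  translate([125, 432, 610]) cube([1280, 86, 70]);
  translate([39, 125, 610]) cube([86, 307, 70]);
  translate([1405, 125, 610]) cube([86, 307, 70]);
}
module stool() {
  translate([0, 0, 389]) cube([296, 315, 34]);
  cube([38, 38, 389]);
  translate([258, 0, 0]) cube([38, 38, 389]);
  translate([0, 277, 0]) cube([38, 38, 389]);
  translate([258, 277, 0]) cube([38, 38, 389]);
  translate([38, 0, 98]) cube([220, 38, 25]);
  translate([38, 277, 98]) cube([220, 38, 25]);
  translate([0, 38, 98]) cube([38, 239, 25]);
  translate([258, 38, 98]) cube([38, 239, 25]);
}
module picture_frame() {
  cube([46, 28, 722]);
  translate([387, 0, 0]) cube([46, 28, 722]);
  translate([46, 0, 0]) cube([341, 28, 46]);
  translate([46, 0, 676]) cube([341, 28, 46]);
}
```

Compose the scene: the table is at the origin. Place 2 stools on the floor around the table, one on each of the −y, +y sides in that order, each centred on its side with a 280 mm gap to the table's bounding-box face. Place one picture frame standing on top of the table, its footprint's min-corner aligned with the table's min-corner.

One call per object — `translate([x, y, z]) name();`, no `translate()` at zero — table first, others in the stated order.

table();
translate([617, -595, 0]) stool();
translate([617, 837, 0]) stool();
translate([0, 0, 721]) picture_frame();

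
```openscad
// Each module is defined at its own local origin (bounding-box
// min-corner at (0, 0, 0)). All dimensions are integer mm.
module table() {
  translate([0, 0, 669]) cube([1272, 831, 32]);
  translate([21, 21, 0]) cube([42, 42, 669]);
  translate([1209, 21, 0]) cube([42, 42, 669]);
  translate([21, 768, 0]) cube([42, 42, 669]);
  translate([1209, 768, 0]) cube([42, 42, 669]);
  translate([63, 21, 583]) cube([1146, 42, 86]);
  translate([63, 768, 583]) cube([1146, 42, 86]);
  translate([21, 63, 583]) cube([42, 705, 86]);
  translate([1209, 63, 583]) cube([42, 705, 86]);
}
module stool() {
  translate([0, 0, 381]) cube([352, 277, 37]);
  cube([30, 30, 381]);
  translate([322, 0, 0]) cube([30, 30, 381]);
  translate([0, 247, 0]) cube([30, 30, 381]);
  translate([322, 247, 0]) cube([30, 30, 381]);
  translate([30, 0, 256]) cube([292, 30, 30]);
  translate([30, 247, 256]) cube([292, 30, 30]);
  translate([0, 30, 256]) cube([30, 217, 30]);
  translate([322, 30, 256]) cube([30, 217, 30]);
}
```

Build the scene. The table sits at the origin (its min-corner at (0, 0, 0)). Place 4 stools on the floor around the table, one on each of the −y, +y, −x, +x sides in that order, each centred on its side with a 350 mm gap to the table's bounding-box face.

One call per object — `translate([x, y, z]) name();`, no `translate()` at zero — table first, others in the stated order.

table();
translate([460, -627, 0]) stool();
translate([460, 1181, 0]) stool();
translate([-702, 277, 0]) stool();
translate([1622, 277, 0]) stool();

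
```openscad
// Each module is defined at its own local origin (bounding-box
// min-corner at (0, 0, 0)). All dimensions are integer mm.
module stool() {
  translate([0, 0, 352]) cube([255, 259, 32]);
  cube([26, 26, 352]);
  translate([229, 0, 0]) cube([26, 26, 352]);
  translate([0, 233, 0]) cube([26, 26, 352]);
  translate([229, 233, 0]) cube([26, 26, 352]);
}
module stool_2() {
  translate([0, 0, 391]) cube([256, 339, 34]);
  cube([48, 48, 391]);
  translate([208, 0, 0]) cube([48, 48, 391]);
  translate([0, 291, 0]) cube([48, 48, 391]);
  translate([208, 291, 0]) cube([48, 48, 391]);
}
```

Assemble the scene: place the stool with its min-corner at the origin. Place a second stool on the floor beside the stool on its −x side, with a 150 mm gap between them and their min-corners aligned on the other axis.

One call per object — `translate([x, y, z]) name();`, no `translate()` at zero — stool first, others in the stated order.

stool();
translate([-406, 0, 0]) stool_2();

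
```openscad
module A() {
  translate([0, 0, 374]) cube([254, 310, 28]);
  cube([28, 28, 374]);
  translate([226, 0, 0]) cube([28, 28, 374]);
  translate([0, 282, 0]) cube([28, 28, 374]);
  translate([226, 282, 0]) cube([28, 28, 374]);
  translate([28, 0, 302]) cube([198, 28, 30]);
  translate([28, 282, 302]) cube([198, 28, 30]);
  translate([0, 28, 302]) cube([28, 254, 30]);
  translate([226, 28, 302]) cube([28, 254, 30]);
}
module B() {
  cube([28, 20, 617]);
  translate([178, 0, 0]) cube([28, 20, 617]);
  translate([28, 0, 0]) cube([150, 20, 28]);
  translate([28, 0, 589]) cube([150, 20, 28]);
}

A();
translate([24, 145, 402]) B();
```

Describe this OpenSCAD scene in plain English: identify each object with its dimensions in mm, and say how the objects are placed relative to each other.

A is a four-legged stool. The seat is 254×310 mm, 28 mm thick, top at z = 402 mm. It stands on four square legs, each 28×28 mm in cross-section, from z = 0 to the seat underside, each flush with a corner of the seat. Four stretchers, 28 mm wide and 30 mm tall, connect adjacent legs with their undersides at z = 302 mm, each running between the inner faces of the legs it joins and aligned with the legs' outer faces on the other axis.

B is a rectangular picture frame lying in the x–z plane (depth along y). The opening is 150 mm wide (x) by 561 mm tall (z), surrounded by a border 28 mm wide on all four sides. The frame is 20 mm deep and is made of two full-height vertical stiles with two horizontal rails fitted between them.

The picture frame is on top of the stool, centred.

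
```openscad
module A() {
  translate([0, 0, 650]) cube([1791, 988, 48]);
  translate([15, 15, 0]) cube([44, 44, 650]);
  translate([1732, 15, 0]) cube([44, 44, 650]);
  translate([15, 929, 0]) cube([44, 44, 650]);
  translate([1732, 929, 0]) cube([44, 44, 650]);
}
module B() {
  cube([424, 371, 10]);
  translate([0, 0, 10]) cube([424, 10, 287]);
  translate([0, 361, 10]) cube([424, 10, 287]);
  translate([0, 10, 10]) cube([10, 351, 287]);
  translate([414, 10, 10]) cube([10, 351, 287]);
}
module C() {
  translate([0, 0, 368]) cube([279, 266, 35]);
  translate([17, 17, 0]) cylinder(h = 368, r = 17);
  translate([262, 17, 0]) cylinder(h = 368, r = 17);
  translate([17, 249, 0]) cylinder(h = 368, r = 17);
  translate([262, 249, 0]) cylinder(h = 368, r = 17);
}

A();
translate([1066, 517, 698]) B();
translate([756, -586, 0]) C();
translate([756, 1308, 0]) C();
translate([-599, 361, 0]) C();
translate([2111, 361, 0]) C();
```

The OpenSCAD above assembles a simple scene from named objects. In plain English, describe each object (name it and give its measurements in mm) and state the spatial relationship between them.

A is a table: top 1791 mm (x) × 988 mm (y), 48 mm thick, upper face at z = 698 mm, on four 44×44 mm square legs, each inset 15 mm from the nearest pair of top edges, running from z = 0 to the bottom of the top.

B is an open storage box with external size 424×371×297 mm and wall thickness 10 mm (the base is also 10 mm thick). The base covers the whole footprint; the four walls stand on the base, with the y-facing walls full-width and the x-facing walls fitting between their inner faces.

C is a four-legged stool. The seat is 279×266 mm, 35 mm thick, top at z = 403 mm. It stands on four round legs, each 34 mm in diameter, from z = 0 to the seat underside, each leg's axis is inset half a diameter from the nearest pair of seat edges (so the leg's bounding box is flush with the corner).

The open box is on top of the table. Four stools sit around the table at the −y, +y, −x, +x sides.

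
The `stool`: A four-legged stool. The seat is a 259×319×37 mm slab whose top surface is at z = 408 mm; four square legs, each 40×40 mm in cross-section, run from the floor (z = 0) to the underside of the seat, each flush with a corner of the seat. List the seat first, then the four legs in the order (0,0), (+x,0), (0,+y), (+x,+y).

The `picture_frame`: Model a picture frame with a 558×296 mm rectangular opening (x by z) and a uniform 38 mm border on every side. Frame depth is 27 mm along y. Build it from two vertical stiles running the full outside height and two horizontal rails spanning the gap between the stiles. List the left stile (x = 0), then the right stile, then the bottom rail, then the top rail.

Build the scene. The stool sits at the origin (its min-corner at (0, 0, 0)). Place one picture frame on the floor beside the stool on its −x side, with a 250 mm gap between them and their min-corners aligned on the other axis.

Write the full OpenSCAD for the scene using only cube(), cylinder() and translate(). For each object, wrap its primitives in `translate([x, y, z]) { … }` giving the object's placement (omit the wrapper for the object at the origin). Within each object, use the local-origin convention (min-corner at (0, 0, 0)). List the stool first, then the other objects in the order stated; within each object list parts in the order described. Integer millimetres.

translate([0, 0, 371]) cube([259, 319, 37]);
cube([40, 40, 371]);
translate([219, 0, 0]) cube([40, 40, 371]);
translate([0, 279, 0]) cube([40, 40, 371]);
translate([219, 279, 0]) cube([40, 40, 371]);
translate([-884, 0, 0]) {
  cube([38, 27, 372]);
  translate([596, 0, 0]) cube([38, 27, 372]);
  translate([38, 0, 0]) cube([558, 27, 38]);
  translate([38, 0, 334]) cube([558, 27, 38]);
}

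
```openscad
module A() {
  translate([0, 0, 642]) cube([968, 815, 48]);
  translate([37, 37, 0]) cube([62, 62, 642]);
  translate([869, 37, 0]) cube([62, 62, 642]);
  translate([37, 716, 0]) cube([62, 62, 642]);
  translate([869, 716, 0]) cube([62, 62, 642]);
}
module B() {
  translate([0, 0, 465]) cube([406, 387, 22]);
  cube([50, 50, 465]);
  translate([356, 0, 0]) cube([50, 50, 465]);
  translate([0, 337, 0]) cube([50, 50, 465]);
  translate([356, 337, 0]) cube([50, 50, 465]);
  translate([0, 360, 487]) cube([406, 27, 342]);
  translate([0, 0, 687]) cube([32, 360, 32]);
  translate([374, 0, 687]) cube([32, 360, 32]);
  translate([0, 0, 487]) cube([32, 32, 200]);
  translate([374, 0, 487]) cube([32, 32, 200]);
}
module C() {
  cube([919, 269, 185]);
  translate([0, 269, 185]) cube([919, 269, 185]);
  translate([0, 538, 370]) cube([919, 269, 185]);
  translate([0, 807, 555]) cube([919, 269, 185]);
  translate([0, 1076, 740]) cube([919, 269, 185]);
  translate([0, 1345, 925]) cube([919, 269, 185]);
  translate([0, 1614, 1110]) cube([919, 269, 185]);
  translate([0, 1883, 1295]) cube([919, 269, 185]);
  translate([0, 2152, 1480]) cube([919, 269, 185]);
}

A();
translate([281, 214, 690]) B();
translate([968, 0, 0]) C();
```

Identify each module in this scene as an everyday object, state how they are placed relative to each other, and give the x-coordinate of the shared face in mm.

The table's +x face and the staircase's −x face are both at x = 968 mm.

A is a table. B is a chair. C is a staircase. The chair is on top of the table, centred. The staircase is against the table's +x side, with their −y faces flush. The x-coordinate of the shared face is 968 mm.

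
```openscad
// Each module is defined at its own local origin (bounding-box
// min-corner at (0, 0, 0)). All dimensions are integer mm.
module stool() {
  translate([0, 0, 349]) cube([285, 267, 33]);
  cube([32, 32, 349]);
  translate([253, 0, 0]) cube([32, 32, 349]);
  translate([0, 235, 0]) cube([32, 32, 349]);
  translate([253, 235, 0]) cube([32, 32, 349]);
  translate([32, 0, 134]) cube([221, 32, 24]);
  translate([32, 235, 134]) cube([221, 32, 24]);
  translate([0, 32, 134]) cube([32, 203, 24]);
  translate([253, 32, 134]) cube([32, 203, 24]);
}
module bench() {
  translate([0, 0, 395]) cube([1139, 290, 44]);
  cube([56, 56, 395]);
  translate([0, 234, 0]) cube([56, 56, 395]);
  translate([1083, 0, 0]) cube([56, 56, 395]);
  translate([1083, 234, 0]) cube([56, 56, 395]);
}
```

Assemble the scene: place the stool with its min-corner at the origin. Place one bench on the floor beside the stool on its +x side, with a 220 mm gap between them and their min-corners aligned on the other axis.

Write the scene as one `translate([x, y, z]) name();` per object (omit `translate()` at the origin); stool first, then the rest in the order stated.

stool();
translate([505, 0, 0]) bench();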